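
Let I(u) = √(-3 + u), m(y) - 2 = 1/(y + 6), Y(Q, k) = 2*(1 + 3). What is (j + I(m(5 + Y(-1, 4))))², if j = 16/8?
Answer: 58/19 + 12*I*√38/19 ≈ 3.0526 + 3.8933*I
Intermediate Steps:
Y(Q, k) = 8 (Y(Q, k) = 2*4 = 8)
m(y) = 2 + 1/(6 + y) (m(y) = 2 + 1/(y + 6) = 2 + 1/(6 + y))
j = 2 (j = 16*(⅛) = 2)
(j + I(m(5 + Y(-1, 4))))² = (2 + √(-3 + (13 + 2*(5 + 8))/(6 + (5 + 8))))² = (2 + √(-3 + (13 + 2*13)/(6 + 13)))² = (2 + √(-3 + (13 + 26)/19))² = (2 + √(-3 + (1/19)*39))² = (2 + √(-3 + 39/19))² = (2 + √(-18/19))² = (2 + 3*I*√38/19)²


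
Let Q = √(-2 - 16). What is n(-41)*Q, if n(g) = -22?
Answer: -66*I*√2 ≈ -93.338*I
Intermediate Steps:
Q = 3*I*√2 (Q = √(-18) = 3*I*√2 ≈ 4.2426*I)
n(-41)*Q = -66*I*√2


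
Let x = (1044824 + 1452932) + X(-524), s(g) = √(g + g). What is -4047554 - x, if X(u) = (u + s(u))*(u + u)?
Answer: -7094462 + 2096*I*√262 ≈ -7.0945e+6 + 33927.0*I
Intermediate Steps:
s(g) = √2*√g (s(g) = √(2*g) = √2*√g)
X(u) = 2*u*(u + √2*√u) (X(u) = (u + √2*√u)*(u + u) = (u + √2*√u)*(2*u) = 2*u*(u + √2*√u))
x = 3046908 - 2096*I*√262 (x = (1044824 + 1452932) + 2*(-524)*(-524 + √2*√(-524)) = 2497756 + 2*(-524)*(-524 + √2*(2*I*√131)) = 2497756 + 2*(-524)*(-524 + 2*I*√262) = 2497756 + (549152 - 2096*I*√262) = 3046908 - 2096*I*√262 ≈ 3.0469e+6 - 33927.0*I)
-4047554 - x = -4047554 - (3046908 - 2096*I*√262) = -4047554 + (-3046908 + 2096*I*√262) = -7094462 + 2096*I*√262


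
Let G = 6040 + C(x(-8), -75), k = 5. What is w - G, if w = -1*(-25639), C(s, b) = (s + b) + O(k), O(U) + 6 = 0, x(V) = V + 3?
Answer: 19685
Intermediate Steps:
x(V) = 3 + V
O(U) = -6 (O(U) = -6 + 0 = -6)
C(s, b) = -6 + b + s (C(s, b) = (s + b) - 6 = (b + s) - 6 = -6 + b + s)
w = 25639
G = 5954 (G = 6040 + (-6 - 75 + (3 - 8)) = 6040 + (-6 - 75 - 5) = 6040 - 86 = 5954)
w - G = 25639 - 1*5954 = 25639 - 5954 = 19685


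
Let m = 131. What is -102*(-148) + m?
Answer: 15227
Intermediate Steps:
-102*(-148) + m = -102*(-148) + 131 = 15096 + 131 = 15227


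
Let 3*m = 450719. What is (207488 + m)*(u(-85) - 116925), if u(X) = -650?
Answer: -126179491225/3 ≈ -4.2060e+10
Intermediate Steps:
m = 450719/3 (m = (⅓)*450719 = 450719/3 ≈ 1.5024e+5)
(207488 + m)*(u(-85) - 116925) = (207488 + 450719/3)*(-650 - 116925) = (1073183/3)*(-117575) = -126179491225/3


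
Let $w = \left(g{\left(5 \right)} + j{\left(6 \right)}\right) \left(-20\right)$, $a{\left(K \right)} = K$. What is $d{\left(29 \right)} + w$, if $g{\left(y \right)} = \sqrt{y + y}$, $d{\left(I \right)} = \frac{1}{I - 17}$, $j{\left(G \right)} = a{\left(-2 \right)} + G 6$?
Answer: $- \frac{8159}{12} - 20 \sqrt{10} \approx -743.16$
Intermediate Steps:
$j{\left(G \right)} = -2 + 6 G$ ($j{\left(G \right)} = -2 + G 6 = -2 + 6 G$)
$d{\left(I \right)} = \frac{1}{-17 + I}$
$g{\left(y \right)} = \sqrt{2} \sqrt{y}$ ($g{\left(y \right)} = \sqrt{2 y} = \sqrt{2} \sqrt{y}$)
$w = -680 - 20 \sqrt{10}$ ($w = \left(\sqrt{2} \sqrt{5} + \left(-2 + 6 \cdot 6\right)\right) \left(-20\right) = \left(\sqrt{10} + \left(-2 + 36\right)\right) \left(-20\right) = \left(\sqrt{10} + 34\right) \left(-20\right) = \left(34 + \sqrt{10}\right) \left(-20\right) = -680 - 20 \sqrt{10} \approx -743.25$)
$d{\left(29 \right)} + w = \frac{1}{-17 + 29} - \left(680 + 20 \sqrt{10}\right) = \frac{1}{12} - \left(680 + 20 \sqrt{10}\right) = - \frac{8159}{12} - 20 \sqrt{10}$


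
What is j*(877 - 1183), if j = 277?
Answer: -84762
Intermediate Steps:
j*(877 - 1183) = 277*(877 - 1183) = 277*(-306) = -84762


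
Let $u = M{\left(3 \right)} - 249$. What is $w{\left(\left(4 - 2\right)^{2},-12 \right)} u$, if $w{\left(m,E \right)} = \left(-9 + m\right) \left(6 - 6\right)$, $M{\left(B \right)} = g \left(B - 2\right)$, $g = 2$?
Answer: $0$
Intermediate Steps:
$M{\left(B \right)} = -4 + 2 B$ ($M{\left(B \right)} = 2 \left(B - 2\right) = 2 \left(-2 + B\right) = -4 + 2 B$)
$w{\left(m,E \right)} = 0$ ($w{\left(m,E \right)} = \left(-9 + m\right) 0 = 0$)
$u = -247$ ($u = \left(-4 + 2 \cdot 3\right) - 249 = \left(-4 + 6\right) - 249 = 2 - 249 = -247$)
$w{\left(\left(4 - 2\right)^{2},-12 \right)} u = 0 \left(-247\right) = 0$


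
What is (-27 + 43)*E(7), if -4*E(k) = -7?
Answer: 28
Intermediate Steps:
E(k) = 7/4 (E(k) = -1/4*(-7) = 7/4)
(-27 + 43)*E(7) = (-27 + 43)*(7/4) = 16*(7/4) = 28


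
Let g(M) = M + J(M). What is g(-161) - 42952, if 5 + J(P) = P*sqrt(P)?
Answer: -43118 - 161*I*sqrt(161) ≈ -43118.0 - 2042.9*I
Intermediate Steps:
J(P) = -5 + P**(3/2) (J(P) = -5 + P*sqrt(P) = -5 + P**(3/2))
g(M) = -5 + M + M**(3/2) (g(M) = M + (-5 + M**(3/2)) = -5 + M + M**(3/2))
g(-161) - 42952 = (-5 - 161 + (-161)**(3/2)) - 42952 = (-5 - 161 - 161*I*sqrt(161)) - 42952 = (-166 - 161*I*sqrt(161)) - 42952 = -43118 - 161*I*sqrt(161)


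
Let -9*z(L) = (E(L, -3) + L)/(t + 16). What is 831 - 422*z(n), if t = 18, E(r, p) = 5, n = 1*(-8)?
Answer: 42170/51 ≈ 826.86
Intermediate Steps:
n = -8
z(L) = -5/306 - L/306 (z(L) = -(5 + L)/(9*(18 + 16)) = -(5 + L)/(9*34) = -(5/34 + L/34)/9 = -5/306 - L/306)
831 - 422*z(n) = 831 - 422*(-5/306 - 1/306*(-8)) = 831 - 422*(-5/306 + 4/153) = 831 - 422*1/102 = 831 - 211/51 = 42170/51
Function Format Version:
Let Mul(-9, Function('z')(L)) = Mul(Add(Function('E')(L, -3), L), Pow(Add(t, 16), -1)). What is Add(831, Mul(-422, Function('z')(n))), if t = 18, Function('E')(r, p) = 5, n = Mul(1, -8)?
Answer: Rational(42170, 51) ≈ 826.86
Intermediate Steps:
n = -8
Function('z')(L) = Add(Rational(-5, 306), Mul(Rational(-1, 306), L)) (Function('z')(L) = Mul(Rational(-1, 9), Mul(Add(5, L), Pow(Add(18, 16), -1))) = Mul(Rational(-1, 9), Mul(Add(5, L), Pow(34, -1))) = Mul(Rational(-1, 9), Mul(Add(5, L), Rational(1, 34))) = Mul(Rational(-1, 9), Add(Rational(5, 34), Mul(Rational(1, 34), L))) = Add(Rational(-5, 306), Mul(Rational(-1, 306), L)))
Add(831, Mul(-422, Function('z')(n))) = Add(831, Mul(-422, Add(Rational(-5, 306), Mul(Rational(-1, 306), -8)))) = Add(831, Mul(-422, Add(Rational(-5, 306), Rational(4, 153)))) = Add(831, Mul(-422, Rational(1, 102))) = Add(831, Rational(-211, 51)) = Rational(42170, 51)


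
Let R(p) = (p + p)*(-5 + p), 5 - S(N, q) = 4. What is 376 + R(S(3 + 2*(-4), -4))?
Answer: 368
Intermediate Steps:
S(N, q) = 1 (S(N, q) = 5 - 1*4 = 5 - 4 = 1)
R(p) = 2*p*(-5 + p) (R(p) = (2*p)*(-5 + p) = 2*p*(-5 + p))
376 + R(S(3 + 2*(-4), -4)) = 376 + 2*1*(-5 + 1) = 376 + 2*1*(-4) = 376 - 8 = 368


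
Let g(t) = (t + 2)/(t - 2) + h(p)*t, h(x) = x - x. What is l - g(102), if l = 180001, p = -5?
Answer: 4499999/25 ≈ 1.8000e+5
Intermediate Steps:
h(x) = 0
g(t) = (2 + t)/(-2 + t) (g(t) = (t + 2)/(t - 2) + 0*t = (2 + t)/(-2 + t) + 0 = (2 + t)/(-2 + t))
l - g(102) = 180001 - (2 + 102)/(-2 + 102) = 180001 - 104/100 = 180001 - 1*26/25 = 180001 - 26/25 = 4499999/25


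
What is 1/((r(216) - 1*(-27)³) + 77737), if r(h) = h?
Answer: 1/97636 ≈ 1.0242e-5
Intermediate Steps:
1/((r(216) - 1*(-27)³) + 77737) = 1/((216 - 1*(-27)³) + 77737) = 1/((216 - 1*(-19683)) + 77737) = 1/((216 + 19683) + 77737) = 1/(19899 + 77737) = 1/97636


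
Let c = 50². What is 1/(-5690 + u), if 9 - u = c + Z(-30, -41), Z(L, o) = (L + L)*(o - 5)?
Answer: -1/10941 ≈ -9.1399e-5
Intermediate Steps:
Z(L, o) = 2*L*(-5 + o) (Z(L, o) = (2*L)*(-5 + o) = 2*L*(-5 + o))
c = 2500
u = -5251 (u = 9 - (2500 + 2*(-30)*(-5 - 41)) = 9 - (2500 + 2*(-30)*(-46)) = 9 - (2500 + 2760) = 9 - 1*5260 = 9 - 5260 = -5251)
1/(-5690 + u) = 1/(-5690 - 5251) = 1/(-10941) = -1/10941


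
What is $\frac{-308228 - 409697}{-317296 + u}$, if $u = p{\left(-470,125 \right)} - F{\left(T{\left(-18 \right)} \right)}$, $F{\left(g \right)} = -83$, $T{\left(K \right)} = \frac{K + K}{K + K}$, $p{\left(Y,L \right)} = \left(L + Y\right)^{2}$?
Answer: $\frac{717925}{198188} \approx 3.6224$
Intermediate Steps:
$T{\left(K \right)} = 1$ ($T{\left(K \right)} = \frac{2 K}{2 K} = 2 K \frac{1}{2 K} = 1$)
$u = 119108$ ($u = \left(125 - 470\right)^{2} - -83 = \left(-345\right)^{2} + 83 = 119025 + 83 = 119108$)
$\frac{-308228 - 409697}{-317296 + u} = \frac{-308228 - 409697}{-317296 + 119108} = - \frac{717925}{-198188} = \left(-717925\right) \left(- \frac{1}{198188}\right) = \frac{717925}{198188}$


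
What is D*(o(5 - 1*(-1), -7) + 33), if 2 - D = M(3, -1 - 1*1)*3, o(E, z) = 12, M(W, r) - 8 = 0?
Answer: -990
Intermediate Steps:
M(W, r) = 8 (M(W, r) = 8 + 0 = 8)
D = -22 (D = 2 - 8*3 = 2 - 1*24 = 2 - 24 = -22)
D*(o(5 - 1*(-1), -7) + 33) = -22*(12 + 33) = -22*45 = -990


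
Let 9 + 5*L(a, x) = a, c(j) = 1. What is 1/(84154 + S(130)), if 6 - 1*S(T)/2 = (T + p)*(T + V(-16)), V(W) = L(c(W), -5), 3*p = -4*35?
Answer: 1/62766 ≈ 1.5932e-5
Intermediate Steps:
L(a, x) = -9/5 + a/5
p = -140/3 (p = (-4*35)/3 = (⅓)*(-140) = -140/3 ≈ -46.667)
V(W) = -8/5 (V(W) = -9/5 + (⅕)*1 = -9/5 + ⅕ = -8/5)
S(T) = 12 - 2*(-140/3 + T)*(-8/5 + T) (S(T) = 12 - 2*(T - 140/3)*(T - 8/5) = 12 - 2*(-140/3 + T)*(-8/5 + T))
1/(84154 + S(130)) = 1/(84154 + (-412/3 - 2*130² + (1448/15)*130)) = 1/(84154 + (-412/3 - 2*16900 + 37648/3)) = 1/(84154 + (-412/3 - 33800 + 37648/3)) = 1/(84154 - 21388) = 1/62766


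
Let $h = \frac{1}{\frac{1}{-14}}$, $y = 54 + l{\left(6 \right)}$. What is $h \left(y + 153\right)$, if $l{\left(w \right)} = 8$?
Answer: $-3010$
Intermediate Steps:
$y = 62$ ($y = 54 + 8 = 62$)
$h = -14$ ($h = \frac{1}{- \frac{1}{14}} = -14$)
$h \left(y + 153\right) = - 14 \left(62 + 153\right) = \left(-14\right) 215 = -3010$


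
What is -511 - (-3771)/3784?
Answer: -1929853/3784 ≈ -510.00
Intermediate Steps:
-511 - (-3771)/3784 = -511 - 1*(-3771/3784) = -511 + 3771/3784 = -1929853/3784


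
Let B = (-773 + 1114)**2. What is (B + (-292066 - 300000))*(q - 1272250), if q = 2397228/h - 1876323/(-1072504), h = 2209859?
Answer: 1434649208426877336550335/2370082616936 ≈ 6.0532e+11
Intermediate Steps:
B = 116281 (B = 341**2 = 116281)
q = 6717445887369/2370082616936 (q = 2397228/2209859 - 1876323/(-1072504) = 2397228*(1/2209859) - 1876323*(-1/1072504) = 2397228/2209859 + 1876323/1072504 = 6717445887369/2370082616936 ≈ 2.8343)
(B + (-292066 - 300000))*(q - 1272250) = (116281 + (-292066 - 300000))*(6717445887369/2370082616936 - 1272250) = (116281 - 592066)*(-3015330891950938631/2370082616936) = -475785*(-3015330891950938631/2370082616936) = 1434649208426877336550335/2370082616936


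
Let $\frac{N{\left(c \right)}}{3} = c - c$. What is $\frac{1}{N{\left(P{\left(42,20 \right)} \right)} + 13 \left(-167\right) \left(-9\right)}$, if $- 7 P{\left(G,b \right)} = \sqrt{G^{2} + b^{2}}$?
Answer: $\frac{1}{19539} \approx 5.118 \cdot 10^{-5}$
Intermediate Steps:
$P{\left(G,b \right)} = - \frac{\sqrt{G^{2} + b^{2}}}{7}$
$N{\left(c \right)} = 0$ ($N{\left(c \right)} = 3 \left(c - c\right) = 3 \cdot 0 = 0$)
$\frac{1}{N{\left(P{\left(42,20 \right)} \right)} + 13 \left(-167\right) \left(-9\right)} = \frac{1}{0 + 13 \left(-167\right) \left(-9\right)} = \frac{1}{0 - -19539} = \frac{1}{0 + 19539} = \frac{1}{19539}$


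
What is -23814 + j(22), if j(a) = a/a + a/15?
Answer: -357173/15 ≈ -23812.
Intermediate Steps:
j(a) = 1 + a/15 (j(a) = 1 + a*(1/15) = 1 + a/15)
-23814 + j(22) = -23814 + (1 + (1/15)*22) = -23814 + (1 + 22/15) = -23814 + 37/15 = -357173/15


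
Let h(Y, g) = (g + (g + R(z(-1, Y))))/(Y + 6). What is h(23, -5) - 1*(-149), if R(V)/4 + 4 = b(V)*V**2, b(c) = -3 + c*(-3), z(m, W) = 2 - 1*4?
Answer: 4343/29 ≈ 149.76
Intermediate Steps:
z(m, W) = -2 (z(m, W) = 2 - 4 = -2)
b(c) = -3 - 3*c
R(V) = -16 + 4*V**2*(-3 - 3*V) (R(V) = -16 + 4*((-3 - 3*V)*V**2) = -16 + 4*(V**2*(-3 - 3*V)) = -16 + 4*V**2*(-3 - 3*V))
h(Y, g) = (32 + 2*g)/(6 + Y) (h(Y, g) = (g + (g + (-16 + 12*(-2)**2*(-1 - 1*(-2)))))/(Y + 6) = (g + (g + (-16 + 12*4*(-1 + 2))))/(6 + Y) = (g + (g + (-16 + 12*4*1)))/(6 + Y) = (g + (g + (-16 + 48)))/(6 + Y) = (g + (g + 32))/(6 + Y) = (g + (32 + g))/(6 + Y) = (32 + 2*g)/(6 + Y))
h(23, -5) - 1*(-149) = 2*(16 - 5)/(6 + 23) - 1*(-149) = 2*11/29 + 149 = 2*(1/29)*11 + 149 = 22/29 + 149 = 4343/29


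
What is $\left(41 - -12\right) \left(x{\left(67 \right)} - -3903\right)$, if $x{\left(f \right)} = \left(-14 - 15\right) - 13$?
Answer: $204633$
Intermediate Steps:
$x{\left(f \right)} = -42$ ($x{\left(f \right)} = -29 - 13 = -42$)
$\left(41 - -12\right) \left(x{\left(67 \right)} - -3903\right) = \left(41 - -12\right) \left(-42 - -3903\right) = \left(41 + 12\right) \left(-42 + 3903\right) = 53 \cdot 3861 = 204633$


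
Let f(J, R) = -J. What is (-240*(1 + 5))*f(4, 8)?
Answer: 5760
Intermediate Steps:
(-240*(1 + 5))*f(4, 8) = (-240*(1 + 5))*(-1*4) = -240*6*(-4) = -48*30*(-4) = -1440*(-4) = 5760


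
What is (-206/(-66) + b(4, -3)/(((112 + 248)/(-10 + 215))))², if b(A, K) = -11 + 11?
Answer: 10609/1089 ≈ 9.7420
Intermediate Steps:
b(A, K) = 0
(-206/(-66) + b(4, -3)/(((112 + 248)/(-10 + 215))))² = (-206/(-66) + 0/(((112 + 248)/(-10 + 215))))² = (-206*(-1/66) + 0/((360/205)))² = (103/33 + 0/((360*(1/205))))² = (103/33 + 0/(72/41))² = (103/33 + 0*(41/72))² = (103/33 + 0)² = (103/33)² = 10609/1089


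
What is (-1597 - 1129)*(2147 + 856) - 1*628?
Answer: -8186806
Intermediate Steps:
(-1597 - 1129)*(2147 + 856) - 1*628 = -2726*3003 - 628 = -8186178 - 628 = -8186806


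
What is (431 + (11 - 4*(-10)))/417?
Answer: 482/417 ≈ 1.1559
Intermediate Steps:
(431 + (11 - 4*(-10)))/417 = (431 + (11 + 40))/417 = (431 + 51)/417 = (1/417)*482 = 482/417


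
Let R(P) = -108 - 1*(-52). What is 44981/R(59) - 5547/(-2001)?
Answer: -29898783/37352 ≈ -800.46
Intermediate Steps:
R(P) = -56 (R(P) = -108 + 52 = -56)
44981/R(59) - 5547/(-2001) = 44981/(-56) - 5547/(-2001) = 44981*(-1/56) - 5547*(-1/2001) = -44981/56 + 1849/667 = -29898783/37352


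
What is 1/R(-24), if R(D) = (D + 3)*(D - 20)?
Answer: 1/924 ≈ 0.0010823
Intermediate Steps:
R(D) = (-20 + D)*(3 + D) (R(D) = (3 + D)*(-20 + D) = (-20 + D)*(3 + D))
1/R(-24) = 1/(-60 + (-24)² - 17*(-24)) = 1/(-60 + 576 + 408) = 1/924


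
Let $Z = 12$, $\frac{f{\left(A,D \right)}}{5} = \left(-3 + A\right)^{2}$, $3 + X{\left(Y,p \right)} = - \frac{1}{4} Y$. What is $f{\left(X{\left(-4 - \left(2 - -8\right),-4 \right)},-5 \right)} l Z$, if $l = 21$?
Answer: $7875$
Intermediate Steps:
$X{\left(Y,p \right)} = -3 - \frac{Y}{4}$ ($X{\left(Y,p \right)} = -3 + - \frac{1}{4} Y = -3 + \left(-1\right) \frac{1}{4} Y = -3 - \frac{Y}{4}$)
$f{\left(A,D \right)} = 5 \left(-3 + A\right)^{2}$
$f{\left(X{\left(-4 - \left(2 - -8\right),-4 \right)},-5 \right)} l Z = 5 \left(-3 - \left(3 + \frac{-4 - \left(2 - -8\right)}{4}\right)\right)^{2} \cdot 21 \cdot 12 = 5 \left(-3 - \left(3 + \frac{-4 - \left(2 + 8\right)}{4}\right)\right)^{2} \cdot 21 \cdot 12 = 5 \left(-3 - \left(3 + \frac{-4 - 10}{4}\right)\right)^{2} \cdot 21 \cdot 12 = 5 \left(-3 - - \frac{1}{2}\right)^{2} \cdot 21 \cdot 12 = 5 \left(-3 + \left(-3 + \frac{7}{2}\right)\right)^{2} \cdot 21 \cdot 12 = 5 \left(-3 + \frac{1}{2}\right)^{2} \cdot 21 \cdot 12 = 5 \left(- \frac{5}{2}\right)^{2} \cdot 21 \cdot 12 = 5 \cdot \frac{25}{4} \cdot 21 \cdot 12 = \frac{125}{4} \cdot 21 \cdot 12 = \frac{2625}{4} \cdot 12 = 7875$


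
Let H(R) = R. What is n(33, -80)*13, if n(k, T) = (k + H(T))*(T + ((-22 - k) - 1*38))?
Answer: 105703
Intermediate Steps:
n(k, T) = (T + k)*(-60 + T - k) (n(k, T) = (k + T)*(T + ((-22 - k) - 1*38)) = (T + k)*(T + ((-22 - k) - 38)) = (T + k)*(T + (-60 - k)) = (T + k)*(-60 + T - k))
n(33, -80)*13 = ((-80)² - 1*33² - 60*(-80) - 60*33)*13 = (6400 - 1*1089 + 4800 - 1980)*13 = (6400 - 1089 + 4800 - 1980)*13 = 8131*13 = 105703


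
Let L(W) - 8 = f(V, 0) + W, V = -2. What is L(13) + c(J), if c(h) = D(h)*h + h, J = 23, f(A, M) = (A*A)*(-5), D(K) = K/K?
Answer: 47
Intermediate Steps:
D(K) = 1
f(A, M) = -5*A² (f(A, M) = A²*(-5) = -5*A²)
c(h) = 2*h (c(h) = 1*h + h = h + h = 2*h)
L(W) = -12 + W (L(W) = 8 + (-5*(-2)² + W) = 8 + (-5*4 + W) = 8 + (-20 + W) = -12 + W)
L(13) + c(J) = (-12 + 13) + 2*23 = 1 + 46 = 47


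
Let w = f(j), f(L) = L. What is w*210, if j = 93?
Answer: 19530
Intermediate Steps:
w = 93
w*210 = 93*210 = 19530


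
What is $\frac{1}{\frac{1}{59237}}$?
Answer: $59237$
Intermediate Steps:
$\frac{1}{\frac{1}{59237}} = 59237$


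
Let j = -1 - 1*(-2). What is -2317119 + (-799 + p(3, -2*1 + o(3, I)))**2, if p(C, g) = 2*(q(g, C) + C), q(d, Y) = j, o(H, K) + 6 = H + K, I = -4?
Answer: -1691438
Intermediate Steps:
o(H, K) = -6 + H + K (o(H, K) = -6 + (H + K) = -6 + H + K)
j = 1 (j = -1 + 2 = 1)
q(d, Y) = 1
p(C, g) = 2 + 2*C (p(C, g) = 2*(1 + C) = 2 + 2*C)
-2317119 + (-799 + p(3, -2*1 + o(3, I)))**2 = -2317119 + (-799 + (2 + 2*3))**2 = -2317119 + (-799 + (2 + 6))**2 = -2317119 + (-799 + 8)**2 = -2317119 + (-791)**2 = -2317119 + 625681 = -1691438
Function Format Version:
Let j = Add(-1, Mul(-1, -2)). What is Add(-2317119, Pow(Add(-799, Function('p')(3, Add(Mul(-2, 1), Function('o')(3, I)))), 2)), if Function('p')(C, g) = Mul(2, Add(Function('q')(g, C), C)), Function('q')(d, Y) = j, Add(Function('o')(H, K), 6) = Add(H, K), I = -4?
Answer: -1691438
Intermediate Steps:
Function('o')(H, K) = Add(-6, H, K) (Function('o')(H, K) = Add(-6, Add(H, K)) = Add(-6, H, K))
j = 1 (j = Add(-1, 2) = 1)
Function('q')(d, Y) = 1
Function('p')(C, g) = Add(2, Mul(2, C)) (Function('p')(C, g) = Mul(2, Add(1, C)) = Add(2, Mul(2, C)))
Add(-2317119, Pow(Add(-799, Function('p')(3, Add(Mul(-2, 1), Function('o')(3, I)))), 2)) = Add(-2317119, Pow(Add(-799, Add(2, Mul(2, 3))), 2)) = Add(-2317119, Pow(Add(-799, Add(2, 6)), 2)) = Add(-2317119, Pow(Add(-799, 8), 2)) = Add(-2317119, Pow(-791, 2)) = Add(-2317119, 625681) = -1691438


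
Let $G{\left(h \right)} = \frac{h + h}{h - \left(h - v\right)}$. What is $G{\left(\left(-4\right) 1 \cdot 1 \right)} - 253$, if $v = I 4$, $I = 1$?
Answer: $-255$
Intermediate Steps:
$v = 4$ ($v = 1 \cdot 4 = 4$)
$G{\left(h \right)} = \frac{h}{2}$ ($G{\left(h \right)} = \frac{h + h}{h - \left(-4 + h\right)} = \frac{2 h}{4} = 2 h \frac{1}{4} = \frac{h}{2}$)
$G{\left(\left(-4\right) 1 \cdot 1 \right)} - 253 = \frac{\left(-4\right) 1 \cdot 1}{2} - 253 = \frac{\left(-4\right) 1}{2} - 253 = \frac{1}{2} \left(-4\right) - 253 = -2 - 253 = -255$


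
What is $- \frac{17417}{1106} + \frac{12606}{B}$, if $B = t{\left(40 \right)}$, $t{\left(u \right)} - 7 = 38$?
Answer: $\frac{4386157}{16590} \approx 264.39$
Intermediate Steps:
$t{\left(u \right)} = 45$ ($t{\left(u \right)} = 7 + 38 = 45$)
$B = 45$
$- \frac{17417}{1106} + \frac{12606}{B} = - \frac{17417}{1106} + \frac{12606}{45} = \left(-17417\right) \frac{1}{1106} + 12606 \cdot \frac{1}{45} = - \frac{17417}{1106} + \frac{4202}{15} = \frac{4386157}{16590}$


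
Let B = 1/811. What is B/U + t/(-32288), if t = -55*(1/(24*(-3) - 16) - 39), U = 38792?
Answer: -67501999647/1015790553856 ≈ -0.066453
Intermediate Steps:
B = 1/811 ≈ 0.0012330
t = 17165/8 (t = -55*(1/(-72 - 16) - 39) = -55*(1/(-88) - 39) = -55*(-1/88 - 39) = -55*(-3433/88) = 17165/8 ≈ 2145.6)
B/U + t/(-32288) = (1/811)/38792 + (17165/8)/(-32288) = (1/811)*(1/38792) + (17165/8)*(-1/32288) = 1/31460312 - 17165/258304 = -67501999647/1015790553856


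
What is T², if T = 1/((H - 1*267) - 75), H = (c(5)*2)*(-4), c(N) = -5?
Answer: 1/91204 ≈ 1.0964e-5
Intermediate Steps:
H = 40 (H = -5*2*(-4) = -10*(-4) = 40)
T = -1/302 (T = 1/((40 - 1*267) - 75) = 1/((40 - 267) - 75) = 1/(-227 - 75) = 1/(-302) = -1/302 ≈ -0.0033113)
T² = (-1/302)² = 1/91204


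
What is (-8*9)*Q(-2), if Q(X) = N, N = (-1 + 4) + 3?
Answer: -432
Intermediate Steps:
N = 6 (N = 3 + 3 = 6)
Q(X) = 6
(-8*9)*Q(-2) = -8*9*6 = -72*6 = -432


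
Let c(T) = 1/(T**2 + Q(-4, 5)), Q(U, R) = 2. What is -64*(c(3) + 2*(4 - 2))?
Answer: -2880/11 ≈ -261.82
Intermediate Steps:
c(T) = 1/(2 + T**2) (c(T) = 1/(T**2 + 2) = 1/(2 + T**2))
-64*(c(3) + 2*(4 - 2)) = -64*(1/(2 + 3**2) + 2*(4 - 2)) = -64*(1/(2 + 9) + 2*2) = -64*(1/11 + 4) = -64*45/11 = -2880/11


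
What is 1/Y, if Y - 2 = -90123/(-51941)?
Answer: 51941/194005 ≈ 0.26773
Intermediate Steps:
Y = 194005/51941 (Y = 2 - 90123/(-51941) = 2 - 90123*(-1/51941) = 2 + 90123/51941 = 194005/51941 ≈ 3.7351)
1/Y = 1/(194005/51941) = 51941/194005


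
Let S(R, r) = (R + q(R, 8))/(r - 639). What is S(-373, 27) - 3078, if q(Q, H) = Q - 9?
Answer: -1882981/612 ≈ -3076.8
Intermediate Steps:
q(Q, H) = -9 + Q
S(R, r) = (-9 + 2*R)/(-639 + r) (S(R, r) = (R + (-9 + R))/(r - 639) = (-9 + 2*R)/(-639 + r))
S(-373, 27) - 3078 = (-9 + 2*(-373))/(-639 + 27) - 3078 = (-9 - 746)/(-612) - 3078 = -1/612*(-755) - 3078 = 755/612 - 3078 = -1882981/612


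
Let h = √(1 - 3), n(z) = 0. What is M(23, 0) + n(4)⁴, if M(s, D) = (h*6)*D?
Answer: 0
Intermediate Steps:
h = I*√2 (h = √(-2) = I*√2 ≈ 1.4142*I)
M(s, D) = 6*I*D*√2 (M(s, D) = ((I*√2)*6)*D = (6*I*√2)*D = 6*I*D*√2)
M(23, 0) + n(4)⁴ = 6*I*0*√2 + 0⁴ = 0 + 0 = 0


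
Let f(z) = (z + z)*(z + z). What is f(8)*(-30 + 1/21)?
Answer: -161024/21 ≈ -7667.8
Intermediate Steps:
f(z) = 4*z² (f(z) = (2*z)*(2*z) = 4*z²)
f(8)*(-30 + 1/21) = (4*8²)*(-30 + 1/21) = (4*64)*(-30 + 1/21) = 256*(-629/21) = -161024/21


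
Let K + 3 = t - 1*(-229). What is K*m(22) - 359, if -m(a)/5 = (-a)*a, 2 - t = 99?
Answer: 311821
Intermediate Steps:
t = -97 (t = 2 - 1*99 = 2 - 99 = -97)
m(a) = 5*a² (m(a) = -5*(-a)*a = -(-5)*a² = 5*a²)
K = 129 (K = -3 + (-97 - 1*(-229)) = -3 + (-97 + 229) = -3 + 132 = 129)
K*m(22) - 359 = 129*(5*22²) - 359 = 129*(5*484) - 359 = 129*2420 - 359 = 312180 - 359 = 311821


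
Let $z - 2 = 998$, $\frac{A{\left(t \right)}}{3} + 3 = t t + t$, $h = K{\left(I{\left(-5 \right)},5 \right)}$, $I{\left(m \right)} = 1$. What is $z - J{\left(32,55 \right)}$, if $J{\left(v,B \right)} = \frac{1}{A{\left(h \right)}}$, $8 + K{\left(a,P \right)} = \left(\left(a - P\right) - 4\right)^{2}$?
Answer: $\frac{9566999}{9567} \approx 1000.0$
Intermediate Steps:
$K{\left(a,P \right)} = -8 + \left(-4 + a - P\right)^{2}$ ($K{\left(a,P \right)} = -8 + \left(\left(a - P\right) - 4\right)^{2} = -8 + \left(-4 + a - P\right)^{2}$)
$h = 56$ ($h = -8 + \left(4 + 5 - 1\right)^{2} = -8 + 8^{2} = -8 + 64 = 56$)
$A{\left(t \right)} = -9 + 3 t + 3 t^{2}$ ($A{\left(t \right)} = -9 + 3 \left(t t + t\right) = -9 + 3 \left(t^{2} + t\right) = -9 + 3 \left(t + t^{2}\right) = -9 + \left(3 t + 3 t^{2}\right) = -9 + 3 t + 3 t^{2}$)
$z = 1000$ ($z = 2 + 998 = 1000$)
$J{\left(v,B \right)} = \frac{1}{9567}$ ($J{\left(v,B \right)} = \frac{1}{-9 + 3 \cdot 56 + 3 \cdot 56^{2}} = \frac{1}{-9 + 168 + 3 \cdot 3136} = \frac{1}{-9 + 168 + 9408} = \frac{1}{9567}$)
$z - J{\left(32,55 \right)} = 1000 - \frac{1}{9567} = \frac{9566999}{9567}$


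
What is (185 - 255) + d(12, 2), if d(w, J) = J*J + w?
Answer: -54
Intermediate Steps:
d(w, J) = w + J**2 (d(w, J) = J**2 + w = w + J**2)
(185 - 255) + d(12, 2) = (185 - 255) + (12 + 2**2) = -70 + (12 + 4) = -70 + 16 = -54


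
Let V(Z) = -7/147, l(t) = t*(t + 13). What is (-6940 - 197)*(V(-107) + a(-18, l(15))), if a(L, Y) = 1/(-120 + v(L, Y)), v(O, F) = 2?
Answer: 330681/826 ≈ 400.34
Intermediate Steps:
l(t) = t*(13 + t)
a(L, Y) = -1/118 (a(L, Y) = 1/(-120 + 2) = 1/(-118) = -1/118)
V(Z) = -1/21 (V(Z) = -7*1/147 = -1/21)
(-6940 - 197)*(V(-107) + a(-18, l(15))) = (-6940 - 197)*(-1/21 - 1/118) = -7137*(-139/2478) = 330681/826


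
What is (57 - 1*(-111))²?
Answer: 28224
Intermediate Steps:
(57 - 1*(-111))² = (57 + 111)² = 168² = 28224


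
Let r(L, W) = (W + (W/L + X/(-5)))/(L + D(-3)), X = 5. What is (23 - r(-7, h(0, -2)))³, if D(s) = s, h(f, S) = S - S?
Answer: 12008989/1000 ≈ 12009.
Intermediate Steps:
h(f, S) = 0
r(L, W) = (-1 + W + W/L)/(-3 + L) (r(L, W) = (W + (W/L + 5/(-5)))/(L - 3) = (W + (W/L + 5*(-⅕)))/(-3 + L) = (W + (W/L - 1))/(-3 + L) = (W + (-1 + W/L))/(-3 + L) = (-1 + W + W/L)/(-3 + L))
(23 - r(-7, h(0, -2)))³ = (23 - (0 - 1*(-7) - 7*0)/((-7)*(-3 - 7)))³ = (23 - (-1)*(0 + 7 + 0)/(7*(-10)))³ = (23 - (-1)*(-1)*7/(7*10))³ = (23 - 1*⅒)³ = (23 - ⅒)³ = (229/10)³ = 12008989/1000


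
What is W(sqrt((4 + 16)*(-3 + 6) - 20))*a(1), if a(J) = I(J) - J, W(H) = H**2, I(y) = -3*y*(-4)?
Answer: 440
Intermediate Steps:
I(y) = 12*y
a(J) = 11*J (a(J) = 12*J - J = 11*J)
W(sqrt((4 + 16)*(-3 + 6) - 20))*a(1) = (sqrt((4 + 16)*(-3 + 6) - 20))**2*(11*1) = (sqrt(20*3 - 20))**2*11 = (sqrt(60 - 20))**2*11 = (sqrt(40))**2*11 = (2*sqrt(10))**2*11 = 40*11 = 440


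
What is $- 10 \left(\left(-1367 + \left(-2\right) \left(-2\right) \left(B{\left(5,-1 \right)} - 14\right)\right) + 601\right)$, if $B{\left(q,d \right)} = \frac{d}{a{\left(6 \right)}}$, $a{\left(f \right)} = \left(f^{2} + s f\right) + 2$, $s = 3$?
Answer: $\frac{57545}{7} \approx 8220.7$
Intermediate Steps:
$a{\left(f \right)} = 2 + f^{2} + 3 f$ ($a{\left(f \right)} = \left(f^{2} + 3 f\right) + 2 = 2 + f^{2} + 3 f$)
$B{\left(q,d \right)} = \frac{d}{56}$ ($B{\left(q,d \right)} = \frac{d}{2 + 6^{2} + 3 \cdot 6} = \frac{d}{2 + 36 + 18} = \frac{d}{56}$)
$- 10 \left(\left(-1367 + \left(-2\right) \left(-2\right) \left(B{\left(5,-1 \right)} - 14\right)\right) + 601\right) = - 10 \left(\left(-1367 + \left(-2\right) \left(-2\right) \left(\frac{1}{56} \left(-1\right) - 14\right)\right) + 601\right) = - 10 \left(\left(-1367 + 4 \left(- \frac{1}{56} - 14\right)\right) + 601\right) = - 10 \left(\left(-1367 + 4 \left(- \frac{785}{56}\right)\right) + 601\right) = - 10 \left(\left(-1367 - \frac{785}{14}\right) + 601\right) = - 10 \left(- \frac{19923}{14} + 601\right) = \left(-10\right) \left(- \frac{11509}{14}\right) = \frac{57545}{7}$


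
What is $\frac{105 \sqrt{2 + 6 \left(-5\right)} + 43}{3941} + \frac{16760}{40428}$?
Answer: $\frac{16947391}{39831687} + \frac{30 i \sqrt{7}}{563} \approx 0.42548 + 0.14098 i$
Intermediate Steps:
$\frac{105 \sqrt{2 + 6 \left(-5\right)} + 43}{3941} + \frac{16760}{40428} = \left(105 \sqrt{2 - 30} + 43\right) \frac{1}{3941} + 16760 \cdot \frac{1}{40428} = \left(105 \sqrt{-28} + 43\right) \frac{1}{3941} + \frac{4190}{10107} = \left(105 \cdot 2 i \sqrt{7} + 43\right) \frac{1}{3941} + \frac{4190}{10107} = \left(210 i \sqrt{7} + 43\right) \frac{1}{3941} + \frac{4190}{10107} = \left(43 + 210 i \sqrt{7}\right) \frac{1}{3941} + \frac{4190}{10107} = \left(\frac{43}{3941} + \frac{30 i \sqrt{7}}{563}\right) + \frac{4190}{10107} = \frac{16947391}{39831687} + \frac{30 i \sqrt{7}}{563}$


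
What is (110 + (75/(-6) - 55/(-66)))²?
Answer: 87025/9 ≈ 9669.4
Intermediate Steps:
(110 + (75/(-6) - 55/(-66)))² = (110 + (75*(-⅙) - 55*(-1/66)))² = (110 + (-25/2 + ⅚))² = (110 - 35/3)² = (295/3)² = 87025/9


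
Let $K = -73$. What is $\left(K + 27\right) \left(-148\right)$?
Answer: $6808$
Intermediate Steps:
$\left(K + 27\right) \left(-148\right) = \left(-73 + 27\right) \left(-148\right) = \left(-46\right) \left(-148\right) = 6808$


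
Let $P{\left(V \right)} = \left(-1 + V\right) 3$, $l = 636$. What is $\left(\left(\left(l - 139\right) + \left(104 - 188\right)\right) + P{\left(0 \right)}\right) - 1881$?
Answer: $-1471$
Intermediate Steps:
$P{\left(V \right)} = -3 + 3 V$
$\left(\left(\left(l - 139\right) + \left(104 - 188\right)\right) + P{\left(0 \right)}\right) - 1881 = \left(\left(\left(636 - 139\right) + \left(104 - 188\right)\right) + \left(-3 + 3 \cdot 0\right)\right) - 1881 = \left(\left(497 + \left(104 - 188\right)\right) + \left(-3 + 0\right)\right) - 1881 = \left(\left(497 - 84\right) - 3\right) - 1881 = \left(413 - 3\right) - 1881 = 410 - 1881 = -1471$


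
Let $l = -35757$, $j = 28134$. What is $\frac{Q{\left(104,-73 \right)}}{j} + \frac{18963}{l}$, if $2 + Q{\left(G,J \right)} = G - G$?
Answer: $- \frac{29643142}{55888191} \approx -0.5304$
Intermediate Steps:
$Q{\left(G,J \right)} = -2$ ($Q{\left(G,J \right)} = -2 + \left(G - G\right) = -2 + 0 = -2$)
$\frac{Q{\left(104,-73 \right)}}{j} + \frac{18963}{l} = - \frac{2}{28134} + \frac{18963}{-35757} = \left(-2\right) \frac{1}{28134} + 18963 \left(- \frac{1}{35757}\right) = - \frac{1}{14067} - \frac{2107}{3973} = - \frac{29643142}{55888191}$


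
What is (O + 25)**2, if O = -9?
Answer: 256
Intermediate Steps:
(O + 25)**2 = (-9 + 25)**2 = 16**2 = 256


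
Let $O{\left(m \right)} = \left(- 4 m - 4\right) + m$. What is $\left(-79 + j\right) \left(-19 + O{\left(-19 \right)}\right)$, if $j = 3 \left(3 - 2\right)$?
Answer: $-2584$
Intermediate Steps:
$O{\left(m \right)} = -4 - 3 m$ ($O{\left(m \right)} = \left(-4 - 4 m\right) + m = -4 - 3 m$)
$j = 3$ ($j = 3 \cdot 1 = 3$)
$\left(-79 + j\right) \left(-19 + O{\left(-19 \right)}\right) = \left(-79 + 3\right) \left(-19 - -53\right) = - 76 \left(-19 + \left(-4 + 57\right)\right) = - 76 \left(-19 + 53\right) = \left(-76\right) 34 = -2584$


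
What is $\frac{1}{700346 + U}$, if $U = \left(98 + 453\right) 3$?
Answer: $\frac{1}{701999} \approx 1.4245 \cdot 10^{-6}$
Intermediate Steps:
$U = 1653$ ($U = 551 \cdot 3 = 1653$)
$\frac{1}{700346 + U} = \frac{1}{700346 + 1653} = \frac{1}{701999}$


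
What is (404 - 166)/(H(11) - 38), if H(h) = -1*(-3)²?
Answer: -238/47 ≈ -5.0638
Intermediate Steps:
H(h) = -9 (H(h) = -1*9 = -9)
(404 - 166)/(H(11) - 38) = (404 - 166)/(-9 - 38) = 238/(-47) = 238*(-1/47) = -238/47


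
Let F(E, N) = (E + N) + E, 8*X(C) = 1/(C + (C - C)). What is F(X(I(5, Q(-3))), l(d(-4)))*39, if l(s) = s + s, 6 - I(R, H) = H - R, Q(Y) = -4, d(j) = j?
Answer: -6227/20 ≈ -311.35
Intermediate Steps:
I(R, H) = 6 + R - H (I(R, H) = 6 - (H - R) = 6 + (R - H) = 6 + R - H)
X(C) = 1/(8*C) (X(C) = 1/(8*(C + (C - C))) = 1/(8*(C + 0)) = 1/(8*C))
l(s) = 2*s
F(E, N) = N + 2*E
F(X(I(5, Q(-3))), l(d(-4)))*39 = (2*(-4) + 2*(1/(8*(6 + 5 - 1*(-4)))))*39 = (-8 + 2*(1/(8*(6 + 5 + 4))))*39 = (-8 + 2*((⅛)/15))*39 = (-8 + 2*((⅛)*(1/15)))*39 = (-8 + 2*(1/120))*39 = (-8 + 1/60)*39 = -479/60*39 = -6227/20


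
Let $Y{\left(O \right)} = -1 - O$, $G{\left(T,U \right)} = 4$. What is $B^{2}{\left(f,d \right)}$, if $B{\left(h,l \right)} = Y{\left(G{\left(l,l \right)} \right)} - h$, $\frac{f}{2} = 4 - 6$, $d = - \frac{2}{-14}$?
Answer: $1$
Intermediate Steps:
$d = \frac{1}{7}$ ($d = \left(-2\right) \left(- \frac{1}{14}\right) = \frac{1}{7} \approx 0.14286$)
$f = -4$ ($f = 2 \left(4 - 6\right) = 2 \left(-2\right) = -4$)
$B{\left(h,l \right)} = -5 - h$ ($B{\left(h,l \right)} = \left(-1 - 4\right) - h = -5 - h$)
$B^{2}{\left(f,d \right)} = \left(-5 - -4\right)^{2} = \left(-5 + 4\right)^{2} = \left(-1\right)^{2} = 1$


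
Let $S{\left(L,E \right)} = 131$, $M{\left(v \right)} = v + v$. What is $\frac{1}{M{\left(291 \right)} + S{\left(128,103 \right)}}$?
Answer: $\frac{1}{713} \approx 0.0014025$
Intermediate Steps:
$M{\left(v \right)} = 2 v$
$\frac{1}{M{\left(291 \right)} + S{\left(128,103 \right)}} = \frac{1}{2 \cdot 291 + 131} = \frac{1}{582 + 131} = \frac{1}{713}$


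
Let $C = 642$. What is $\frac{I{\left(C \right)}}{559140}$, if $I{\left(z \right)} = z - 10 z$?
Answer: $- \frac{963}{93190} \approx -0.010334$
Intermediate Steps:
$I{\left(z \right)} = - 9 z$
$\frac{I{\left(C \right)}}{559140} = \frac{\left(-9\right) 642}{559140} = \left(-5778\right) \frac{1}{559140} = - \frac{963}{93190}$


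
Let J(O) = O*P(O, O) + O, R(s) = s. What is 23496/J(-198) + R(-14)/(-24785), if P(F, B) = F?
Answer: 8831734/14647935 ≈ 0.60293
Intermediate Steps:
J(O) = O + O**2 (J(O) = O*O + O = O**2 + O = O + O**2)
23496/J(-198) + R(-14)/(-24785) = 23496/((-198*(1 - 198))) - 14/(-24785) = 23496/((-198*(-197))) - 14*(-1/24785) = 23496/39006 + 14/24785 = 23496*(1/39006) + 14/24785 = 356/591 + 14/24785 = 8831734/14647935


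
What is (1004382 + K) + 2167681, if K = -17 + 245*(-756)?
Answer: 2986826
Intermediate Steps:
K = -185237 (K = -17 - 185220 = -185237)
(1004382 + K) + 2167681 = (1004382 - 185237) + 2167681 = 819145 + 2167681 = 2986826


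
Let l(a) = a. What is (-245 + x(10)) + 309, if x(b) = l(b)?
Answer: 74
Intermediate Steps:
x(b) = b
(-245 + x(10)) + 309 = (-245 + 10) + 309 = -235 + 309 = 74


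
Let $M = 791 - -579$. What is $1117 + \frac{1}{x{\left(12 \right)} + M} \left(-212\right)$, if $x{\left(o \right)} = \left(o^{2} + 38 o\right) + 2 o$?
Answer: $\frac{1113543}{997} \approx 1116.9$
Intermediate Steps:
$x{\left(o \right)} = o^{2} + 40 o$
$M = 1370$ ($M = 791 + 579 = 1370$)
$1117 + \frac{1}{x{\left(12 \right)} + M} \left(-212\right) = 1117 + \frac{1}{12 \left(40 + 12\right) + 1370} \left(-212\right) = 1117 + \frac{1}{12 \cdot 52 + 1370} \left(-212\right) = 1117 + \frac{1}{624 + 1370} \left(-212\right) = 1117 + \frac{1}{1994} \left(-212\right) = 1117 - \frac{106}{997} = \frac{1113543}{997}$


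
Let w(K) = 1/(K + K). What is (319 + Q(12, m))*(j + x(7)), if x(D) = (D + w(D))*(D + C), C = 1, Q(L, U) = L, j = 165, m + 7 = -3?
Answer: 513381/7 ≈ 73340.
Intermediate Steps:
m = -10 (m = -7 - 3 = -10)
w(K) = 1/(2*K)
x(D) = (1 + D)*(D + 1/(2*D)) (x(D) = (D + 1/(2*D))*(D + 1) = (D + 1/(2*D))*(1 + D) = (1 + D)*(D + 1/(2*D)))
(319 + Q(12, m))*(j + x(7)) = (319 + 12)*(165 + (½ + 7 + 7² + (½)/7)) = 331*(165 + (½ + 7 + 49 + (½)*(⅐))) = 331*(165 + (½ + 7 + 49 + 1/14)) = 331*(165 + 396/7) = 331*(1551/7) = 513381/7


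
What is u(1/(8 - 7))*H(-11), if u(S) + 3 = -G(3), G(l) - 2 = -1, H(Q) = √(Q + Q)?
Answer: -4*I*√22 ≈ -18.762*I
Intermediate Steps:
H(Q) = √2*√Q (H(Q) = √(2*Q) = √2*√Q)
G(l) = 1 (G(l) = 2 - 1 = 1)
u(S) = -4 (u(S) = -3 - 1*1 = -3 - 1 = -4)
u(1/(8 - 7))*H(-11) = -4*√2*√(-11) = -4*√2*I*√11 = -4*I*√22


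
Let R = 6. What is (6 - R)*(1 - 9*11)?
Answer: 0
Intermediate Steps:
(6 - R)*(1 - 9*11) = (6 - 1*6)*(1 - 9*11) = (6 - 6)*(1 - 99) = 0*(-98) = 0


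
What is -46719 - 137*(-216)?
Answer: -17127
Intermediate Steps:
-46719 - 137*(-216) = -46719 - 1*(-29592) = -46719 + 29592 = -17127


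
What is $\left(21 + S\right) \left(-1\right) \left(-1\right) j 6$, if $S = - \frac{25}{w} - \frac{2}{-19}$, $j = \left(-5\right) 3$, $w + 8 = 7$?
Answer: $- \frac{78840}{19} \approx -4149.5$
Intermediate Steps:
$w = -1$ ($w = -8 + 7 = -1$)
$j = -15$
$S = \frac{477}{19}$ ($S = - \frac{25}{-1} - \frac{2}{-19} = \left(-25\right) \left(-1\right) - - \frac{2}{19} = 25 + \frac{2}{19} = \frac{477}{19} \approx 25.105$)
$\left(21 + S\right) \left(-1\right) \left(-1\right) j 6 = \left(21 + \frac{477}{19}\right) \left(-1\right) \left(-1\right) \left(-15\right) 6 = \frac{876 \cdot 1 \left(-15\right) 6}{19} = \frac{876 \left(\left(-15\right) 6\right)}{19} = \frac{876}{19} \left(-90\right) = - \frac{78840}{19}$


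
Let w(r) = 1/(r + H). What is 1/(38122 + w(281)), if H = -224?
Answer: 57/2172955 ≈ 2.6232e-5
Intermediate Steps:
w(r) = 1/(-224 + r) (w(r) = 1/(r - 224) = 1/(-224 + r))
1/(38122 + w(281)) = 1/(38122 + 1/(-224 + 281)) = 1/(38122 + 1/57) = 1/(2172955/57) = 57/2172955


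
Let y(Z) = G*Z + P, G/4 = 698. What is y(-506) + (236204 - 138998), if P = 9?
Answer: -1315537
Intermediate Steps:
G = 2792 (G = 4*698 = 2792)
y(Z) = 9 + 2792*Z (y(Z) = 2792*Z + 9 = 9 + 2792*Z)
y(-506) + (236204 - 138998) = (9 + 2792*(-506)) + (236204 - 138998) = (9 - 1412752) + 97206 = -1412743 + 97206 = -1315537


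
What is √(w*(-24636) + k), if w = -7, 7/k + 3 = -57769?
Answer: √143894120461091/28886 ≈ 415.27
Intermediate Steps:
k = -7/57772 (k = 7/(-3 - 57769) = 7/(-57772) = 7*(-1/57772) = -7/57772 ≈ -0.00012117)
√(w*(-24636) + k) = √(-7*(-24636) - 7/57772) = √(172452 - 7/57772) = √(9962896937/57772) = √143894120461091/28886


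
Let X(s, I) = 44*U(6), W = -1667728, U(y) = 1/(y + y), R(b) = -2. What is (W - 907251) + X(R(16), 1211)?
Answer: -7724926/3 ≈ -2.5750e+6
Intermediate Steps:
U(y) = 1/(2*y)
X(s, I) = 11/3 (X(s, I) = 44*((1/2)/6) = 44*((1/2)*(1/6)) = 44*(1/12) = 11/3)
(W - 907251) + X(R(16), 1211) = (-1667728 - 907251) + 11/3 = -2574979 + 11/3 = -7724926/3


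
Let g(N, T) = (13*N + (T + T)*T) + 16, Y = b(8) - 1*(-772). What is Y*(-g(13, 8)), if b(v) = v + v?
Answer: -246644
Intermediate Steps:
b(v) = 2*v
Y = 788 (Y = 2*8 - 1*(-772) = 16 + 772 = 788)
g(N, T) = 16 + 2*T**2 + 13*N (g(N, T) = (13*N + (2*T)*T) + 16 = (13*N + 2*T**2) + 16 = (2*T**2 + 13*N) + 16 = 16 + 2*T**2 + 13*N)
Y*(-g(13, 8)) = 788*(-(16 + 2*8**2 + 13*13)) = 788*(-(16 + 2*64 + 169)) = 788*(-(16 + 128 + 169)) = 788*(-1*313) = 788*(-313) = -246644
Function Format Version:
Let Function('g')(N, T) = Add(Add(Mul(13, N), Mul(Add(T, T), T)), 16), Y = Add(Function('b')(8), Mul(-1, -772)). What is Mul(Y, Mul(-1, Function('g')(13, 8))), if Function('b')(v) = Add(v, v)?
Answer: -246644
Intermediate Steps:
Function('b')(v) = Mul(2, v)
Y = 788 (Y = Add(Mul(2, 8), Mul(-1, -772)) = Add(16, 772) = 788)
Function('g')(N, T) = Add(16, Mul(2, Pow(T, 2)), Mul(13, N)) (Function('g')(N, T) = Add(Add(Mul(13, N), Mul(Mul(2, T), T)), 16) = Add(Add(Mul(13, N), Mul(2, Pow(T, 2))), 16) = Add(Add(Mul(2, Pow(T, 2)), Mul(13, N)), 16) = Add(16, Mul(2, Pow(T, 2)), Mul(13, N)))
Mul(Y, Mul(-1, Function('g')(13, 8))) = Mul(788, Mul(-1, Add(16, Mul(2, Pow(8, 2)), Mul(13, 13)))) = Mul(788, Mul(-1, Add(16, Mul(2, 64), 169))) = Mul(788, Mul(-1, Add(16, 128, 169))) = Mul(788, Mul(-1, 313)) = Mul(788, -313) = -246644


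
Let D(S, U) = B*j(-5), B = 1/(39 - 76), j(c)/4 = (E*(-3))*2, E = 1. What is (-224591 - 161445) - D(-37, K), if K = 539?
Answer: -14283356/37 ≈ -3.8604e+5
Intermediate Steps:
j(c) = -24 (j(c) = 4*((1*(-3))*2) = 4*(-3*2) = 4*(-6) = -24)
B = -1/37 (B = 1/(-37) = -1/37 ≈ -0.027027)
D(S, U) = 24/37 (D(S, U) = -1/37*(-24) = 24/37)
(-224591 - 161445) - D(-37, K) = (-224591 - 161445) - 1*24/37 = -386036 - 24/37 = -14283356/37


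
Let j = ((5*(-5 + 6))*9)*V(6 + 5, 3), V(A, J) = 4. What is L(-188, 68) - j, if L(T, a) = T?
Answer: -368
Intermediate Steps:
j = 180 (j = ((5*(-5 + 6))*9)*4 = ((5*1)*9)*4 = (5*9)*4 = 45*4 = 180)
L(-188, 68) - j = -188 - 1*180 = -188 - 180 = -368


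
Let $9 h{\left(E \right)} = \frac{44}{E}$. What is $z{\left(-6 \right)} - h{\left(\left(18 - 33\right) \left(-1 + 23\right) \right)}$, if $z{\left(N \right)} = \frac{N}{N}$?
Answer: $\frac{137}{135} \approx 1.0148$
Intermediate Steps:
$z{\left(N \right)} = 1$
$h{\left(E \right)} = \frac{44}{9 E}$ ($h{\left(E \right)} = \frac{44 \frac{1}{E}}{9} = \frac{44}{9 E}$)
$z{\left(-6 \right)} - h{\left(\left(18 - 33\right) \left(-1 + 23\right) \right)} = 1 - \frac{44}{9 \left(18 - 33\right) \left(-1 + 23\right)} = 1 - \frac{44}{9 \left(\left(-15\right) 22\right)} = 1 - \frac{44}{9 \left(-330\right)} = 1 - \frac{44}{9} \left(- \frac{1}{330}\right) = 1 - - \frac{2}{135} = 1 + \frac{2}{135} = \frac{137}{135}$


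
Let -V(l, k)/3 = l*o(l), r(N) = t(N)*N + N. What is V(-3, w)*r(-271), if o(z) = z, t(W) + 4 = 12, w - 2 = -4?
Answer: 65853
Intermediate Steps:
w = -2 (w = 2 - 4 = -2)
t(W) = 8 (t(W) = -4 + 12 = 8)
r(N) = 9*N (r(N) = 8*N + N = 9*N)
V(l, k) = -3*l² (V(l, k) = -3*l*l = -3*l²)
V(-3, w)*r(-271) = (-3*(-3)²)*(9*(-271)) = -3*9*(-2439) = -27*(-2439) = 65853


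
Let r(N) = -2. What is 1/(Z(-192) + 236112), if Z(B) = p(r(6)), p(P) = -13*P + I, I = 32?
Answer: 1/236170 ≈ 4.2342e-6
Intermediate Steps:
p(P) = 32 - 13*P (p(P) = -13*P + 32 = 32 - 13*P)
Z(B) = 58 (Z(B) = 32 - 13*(-2) = 32 + 26 = 58)
1/(Z(-192) + 236112) = 1/(58 + 236112) = 1/236170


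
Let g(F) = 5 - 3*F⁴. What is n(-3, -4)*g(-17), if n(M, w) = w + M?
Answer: 1753906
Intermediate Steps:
n(M, w) = M + w
n(-3, -4)*g(-17) = (-3 - 4)*(5 - 3*(-17)⁴) = -7*(5 - 3*83521) = -7*(5 - 250563) = -7*(-250558) = 1753906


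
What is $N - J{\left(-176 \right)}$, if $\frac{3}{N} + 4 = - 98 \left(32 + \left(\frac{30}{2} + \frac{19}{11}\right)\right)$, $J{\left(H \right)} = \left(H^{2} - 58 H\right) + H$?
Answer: $- \frac{718624203}{17524} \approx -41008.0$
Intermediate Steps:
$J{\left(H \right)} = H^{2} - 57 H$
$N = - \frac{11}{17524}$ ($N = \frac{3}{-4 - 98 \left(32 + \left(\frac{30}{2} + \frac{19}{11}\right)\right)} = \frac{3}{-4 - 98 \left(32 + \left(30 \cdot \frac{1}{2} + 19 \cdot \frac{1}{11}\right)\right)} = \frac{3}{-4 - 98 \left(32 + \left(15 + \frac{19}{11}\right)\right)} = \frac{3}{-4 - 98 \left(32 + \frac{184}{11}\right)} = \frac{3}{-4 - \frac{52528}{11}} = \frac{3}{- \frac{52572}{11}} = 3 \left(- \frac{11}{52572}\right) = - \frac{11}{17524} \approx -0.00062771$)
$N - J{\left(-176 \right)} = - \frac{11}{17524} - - 176 \left(-57 - 176\right) = - \frac{11}{17524} - \left(-176\right) \left(-233\right) = - \frac{11}{17524} - 41008 = - \frac{718624203}{17524}$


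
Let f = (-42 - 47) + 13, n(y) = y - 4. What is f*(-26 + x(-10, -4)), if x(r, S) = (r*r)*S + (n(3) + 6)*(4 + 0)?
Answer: 30856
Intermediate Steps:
n(y) = -4 + y
f = -76 (f = -89 + 13 = -76)
x(r, S) = 20 + S*r² (x(r, S) = (r*r)*S + ((-4 + 3) + 6)*(4 + 0) = r²*S + (-1 + 6)*4 = S*r² + 5*4 = S*r² + 20 = 20 + S*r²)
f*(-26 + x(-10, -4)) = -76*(-26 + (20 - 4*(-10)²)) = -76*(-26 + (20 - 4*100)) = -76*(-26 + (20 - 400)) = -76*(-26 - 380) = -76*(-406) = 30856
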